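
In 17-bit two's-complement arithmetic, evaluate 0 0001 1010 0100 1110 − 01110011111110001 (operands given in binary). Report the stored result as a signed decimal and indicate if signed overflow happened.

-52643; no overflow

0 0001 1010 0100 1110 → 00001101001001110 = 6734 (signed)
01110011111110001 = 59377 (signed)
Subtract via negate-and-add: invert 01110011111110001 + 1 = 10001100000001111 (i.e. -59377).
  00001101001001110
+ 10001100000001111
= 10011001001011101
Result 10011001001011101: MSB = 1 → 78429 − 131072 = -52643.
Addends (after negating the subtrahend) have opposite signs, so signed overflow cannot occur.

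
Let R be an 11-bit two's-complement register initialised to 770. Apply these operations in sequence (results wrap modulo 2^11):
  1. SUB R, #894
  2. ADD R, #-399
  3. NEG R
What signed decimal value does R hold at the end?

523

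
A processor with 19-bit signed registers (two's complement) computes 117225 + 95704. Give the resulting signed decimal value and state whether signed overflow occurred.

212929; no overflow

117225 → 0011100100111101001
95704 → 0010111010111011000
  0011100100111101001
+ 0010111010111011000
= 0110011111111000001
Result 0110011111111000001: MSB = 0 → value 212929.
Both addends are non-negative and so is the stored result: no signed overflow.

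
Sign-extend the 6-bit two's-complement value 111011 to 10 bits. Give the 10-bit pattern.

1111111011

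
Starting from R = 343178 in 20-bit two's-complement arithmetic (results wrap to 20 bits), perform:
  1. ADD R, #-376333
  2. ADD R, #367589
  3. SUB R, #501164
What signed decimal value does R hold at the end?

-166730

Start: R = 343178 = 01010011110010001010.
R = 343178 + (-376333) = -33155 = 11110111111001111101
R = -33155 + 367589 = 334434 = 01010001101001100010
R = 334434 − 501164 = -166730 = 11010111010010110110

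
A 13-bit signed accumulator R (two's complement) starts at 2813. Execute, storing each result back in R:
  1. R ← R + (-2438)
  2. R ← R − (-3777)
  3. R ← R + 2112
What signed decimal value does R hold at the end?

-1928

Start: R = 2813 = 0101011111101.
R = 2813 + (-2438) = 375 = 0000101110111
R = 375 − (-3777) = 4152; wraps to -4040 = 1000000111000
R = -4040 + 2112 = -1928 = 1100001111000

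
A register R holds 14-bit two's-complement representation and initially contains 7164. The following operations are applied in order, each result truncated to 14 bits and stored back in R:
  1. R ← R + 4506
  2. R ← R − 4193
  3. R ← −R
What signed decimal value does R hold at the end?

-7477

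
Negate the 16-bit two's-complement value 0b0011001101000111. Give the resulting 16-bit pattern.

Invert: 1100110010111000. Add 1: 1100110010111001.

1100110010111001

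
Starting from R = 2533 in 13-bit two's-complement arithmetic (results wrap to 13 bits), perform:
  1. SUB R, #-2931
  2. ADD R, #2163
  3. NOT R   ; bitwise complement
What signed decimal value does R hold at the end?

564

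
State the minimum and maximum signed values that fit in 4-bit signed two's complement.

Minimum: −2^3 = -8.
Maximum: 2^3 − 1 = 7.

min = -8, max = 7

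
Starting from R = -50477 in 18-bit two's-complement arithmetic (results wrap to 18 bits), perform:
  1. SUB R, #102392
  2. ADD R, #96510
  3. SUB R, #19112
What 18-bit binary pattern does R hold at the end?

Start: R = -50477 = 110011101011010011.
R = -50477 − 102392 = -152869; wraps to 109275 = 011010101011011011
R = 109275 + 96510 = 205785; wraps to -56359 = 110010001111011001
R = -56359 − 19112 = -75471 = 101101100100110001

101101100100110001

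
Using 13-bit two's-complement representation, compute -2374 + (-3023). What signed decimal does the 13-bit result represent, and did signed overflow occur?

-2374 → 1011010111010
-3023 → 1010000110001
  1011010111010
+ 1010000110001
= 0101011101011  (discard carry-out 1)
Result 0101011101011: MSB = 0 → value 2795.
Both addends are negative but the stored result is non-negative: signed overflow. The true value -2374 + (-3023) = -5397 lies outside [-4096, 4095].

2795; overflow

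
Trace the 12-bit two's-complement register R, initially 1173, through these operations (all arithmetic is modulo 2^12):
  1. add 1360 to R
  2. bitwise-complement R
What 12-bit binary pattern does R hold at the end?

011000011010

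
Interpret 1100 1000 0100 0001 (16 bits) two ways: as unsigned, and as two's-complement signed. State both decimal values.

unsigned = 51265, signed = -14271

Unsigned: 1100100001000001 = 51265.
Signed: MSB=1 → 51265 − 65536 = -14271.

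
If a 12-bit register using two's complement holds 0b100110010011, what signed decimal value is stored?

MSB is 1, so the value is negative.
Invert: 011001101100. Add 1: 011001101101 = 1645. So the value is −1645.

-1645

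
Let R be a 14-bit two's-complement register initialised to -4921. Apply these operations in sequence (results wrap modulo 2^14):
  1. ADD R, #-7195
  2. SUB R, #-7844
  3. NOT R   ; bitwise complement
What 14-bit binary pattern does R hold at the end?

Start: R = -4921 = 10110011000111.
R = -4921 + (-7195) = -12116; wraps to 4268 = 01000010101100
R = 4268 − (-7844) = 12112; wraps to -4272 = 10111101010000
R = NOT 10111101010000 = 01000010101111 = 4271

01000010101111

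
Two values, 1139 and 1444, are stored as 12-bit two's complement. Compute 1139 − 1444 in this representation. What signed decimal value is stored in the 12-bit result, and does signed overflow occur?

1139 → 010001110011
1444 → 010110100100
Subtract via negate-and-add: invert 010110100100 + 1 = 101001011100 (i.e. -1444).
  010001110011
+ 101001011100
= 111011001111
Result 111011001111: MSB = 1 → 3791 − 4096 = -305.
Addends (after negating the subtrahend) have opposite signs, so signed overflow cannot occur.

-305; no overflow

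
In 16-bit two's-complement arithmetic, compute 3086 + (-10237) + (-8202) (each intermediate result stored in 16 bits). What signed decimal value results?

3086 + (-10237) = -7151 (1110010000010001)
-7151 + (-8202) = -15353 (1100010000000111)

-15353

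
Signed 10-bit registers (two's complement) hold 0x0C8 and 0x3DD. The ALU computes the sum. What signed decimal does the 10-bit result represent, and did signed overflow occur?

165; no overflow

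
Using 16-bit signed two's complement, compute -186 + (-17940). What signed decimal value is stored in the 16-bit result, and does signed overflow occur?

-186 → 1111111101000110
-17940 → 1011100111101100
  1111111101000110
+ 1011100111101100
= 1011100100110010  (discard carry-out 1)
Result 1011100100110010: MSB = 1 → 47410 − 65536 = -18126.
Both addends are negative and so is the stored result: no signed overflow.

-18126; no overflow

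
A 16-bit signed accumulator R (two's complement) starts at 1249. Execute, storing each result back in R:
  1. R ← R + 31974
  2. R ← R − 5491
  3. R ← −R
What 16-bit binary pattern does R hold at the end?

1001001110101100

Start: R = 1249 = 0000010011100001.
R = 1249 + 31974 = 33223; wraps to -32313 = 1000000111000111
R = -32313 − 5491 = -37804; wraps to 27732 = 0110110001010100
R = −(27732) = -27732 = 1001001110101100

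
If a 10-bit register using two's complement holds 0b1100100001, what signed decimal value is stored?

MSB is 1, so the value is negative.
Invert: 0011011110. Add 1: 0011011111 = 223. So the value is −223.

-223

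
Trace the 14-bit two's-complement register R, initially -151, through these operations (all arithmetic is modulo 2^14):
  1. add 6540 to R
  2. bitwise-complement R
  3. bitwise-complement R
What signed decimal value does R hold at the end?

6389

Start: R = -151 = 11111101101001.
R = -151 + 6540 = 6389 = 01100011110101
R = NOT 01100011110101 = 10011100001010 = -6390
R = NOT 10011100001010 = 01100011110101 = 6389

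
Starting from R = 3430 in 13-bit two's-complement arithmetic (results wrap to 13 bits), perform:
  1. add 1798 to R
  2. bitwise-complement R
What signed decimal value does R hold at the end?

2963

Start: R = 3430 = 0110101100110.
R = 3430 + 1798 = 5228; wraps to -2964 = 1010001101100
R = NOT 1010001101100 = 0101110010011 = 2963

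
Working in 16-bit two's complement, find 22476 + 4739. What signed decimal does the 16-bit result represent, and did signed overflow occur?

27215; no overflow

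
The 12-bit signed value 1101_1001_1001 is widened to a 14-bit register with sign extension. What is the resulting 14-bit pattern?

11110110011001

MSB of 110110011001 is 1; replicate it into the new high bits.
11|110110011001 → 11110110011001 (still -615).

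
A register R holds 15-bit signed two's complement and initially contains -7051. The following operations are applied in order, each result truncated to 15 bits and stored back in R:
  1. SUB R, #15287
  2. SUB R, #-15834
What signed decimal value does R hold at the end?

-6504

Start: R = -7051 = 110010001110101.
R = -7051 − 15287 = -22338; wraps to 10430 = 010100010111110
R = 10430 − (-15834) = 26264; wraps to -6504 = 110011010011000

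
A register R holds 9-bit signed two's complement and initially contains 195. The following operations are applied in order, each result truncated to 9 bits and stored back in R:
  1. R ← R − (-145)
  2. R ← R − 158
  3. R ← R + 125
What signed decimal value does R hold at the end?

Start: R = 195 = 011000011.
R = 195 − (-145) = 340; wraps to -172 = 101010100
R = -172 − 158 = -330; wraps to 182 = 010110110
R = 182 + 125 = 307; wraps to -205 = 100110011

-205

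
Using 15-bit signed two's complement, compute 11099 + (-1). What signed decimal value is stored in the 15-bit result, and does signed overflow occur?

11099 → 010101101011011
-1 → 111111111111111
  010101101011011
+ 111111111111111
= 010101101011010  (discard carry-out 1)
Result 010101101011010: MSB = 0 → value 11098.
Addends have opposite signs, so signed overflow cannot occur.

11098; no overflow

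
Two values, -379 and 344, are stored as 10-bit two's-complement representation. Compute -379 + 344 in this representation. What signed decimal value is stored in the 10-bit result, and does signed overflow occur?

-35; no overflow

-379 → 1010000101
344 → 0101011000
  1010000101
+ 0101011000
= 1111011101
Result 1111011101: MSB = 1 → 989 − 1024 = -35.
Addends have opposite signs, so signed overflow cannot occur.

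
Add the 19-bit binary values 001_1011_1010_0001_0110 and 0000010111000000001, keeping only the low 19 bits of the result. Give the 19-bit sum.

0011110100000010111

  0011011101000010110
+ 0000010111000000001
= 0011110100000010111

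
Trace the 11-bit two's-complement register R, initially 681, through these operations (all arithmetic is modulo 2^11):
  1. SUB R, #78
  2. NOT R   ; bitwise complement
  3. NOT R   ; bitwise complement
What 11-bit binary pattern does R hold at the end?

01001011011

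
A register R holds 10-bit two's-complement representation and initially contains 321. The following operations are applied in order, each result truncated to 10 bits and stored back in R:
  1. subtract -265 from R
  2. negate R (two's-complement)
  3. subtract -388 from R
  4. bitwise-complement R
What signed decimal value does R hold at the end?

Start: R = 321 = 0101000001.
R = 321 − (-265) = 586; wraps to -438 = 1001001010
R = −(-438) = 438 = 0110110110
R = 438 − (-388) = 826; wraps to -198 = 1100111010
R = NOT 1100111010 = 0011000101 = 197

197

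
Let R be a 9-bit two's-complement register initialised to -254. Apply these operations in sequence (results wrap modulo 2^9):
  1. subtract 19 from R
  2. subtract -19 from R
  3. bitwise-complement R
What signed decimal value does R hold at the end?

253

Start: R = -254 = 100000010.
R = -254 − 19 = -273; wraps to 239 = 011101111
R = 239 − (-19) = 258; wraps to -254 = 100000010
R = NOT 100000010 = 011111101 = 253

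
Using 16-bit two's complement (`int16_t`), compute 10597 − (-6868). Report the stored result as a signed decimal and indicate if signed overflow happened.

10597 → 0010100101100101
-6868 → 1110010100101100
Subtract via negate-and-add: invert 1110010100101100 + 1 = 0001101011010100 (i.e. 6868).
  0010100101100101
+ 0001101011010100
= 0100010000111001
Result 0100010000111001: MSB = 0 → value 17465.
Both addends (after negating the subtrahend) are non-negative and so is the stored result: no signed overflow.

17465; no overflow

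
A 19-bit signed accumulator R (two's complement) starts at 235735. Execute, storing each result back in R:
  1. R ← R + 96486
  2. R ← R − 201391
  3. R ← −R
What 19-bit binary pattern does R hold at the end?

1100000000011110010

Start: R = 235735 = 0111001100011010111.
R = 235735 + 96486 = 332221; wraps to -192067 = 1010001000110111101
R = -192067 − 201391 = -393458; wraps to 130830 = 0011111111100001110
R = −(130830) = -130830 = 1100000000011110010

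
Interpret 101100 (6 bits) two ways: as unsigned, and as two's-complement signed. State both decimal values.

Unsigned: 101100 = 44.
Signed: MSB=1 → 44 − 64 = -20.

unsigned = 44, signed = -20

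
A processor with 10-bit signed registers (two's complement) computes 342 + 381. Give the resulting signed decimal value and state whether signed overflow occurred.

-301; overflow

342 → 0101010110
381 → 0101111101
  0101010110
+ 0101111101
= 1011010011
Result 1011010011: MSB = 1 → 723 − 1024 = -301.
Both addends are non-negative but the stored result is negative: signed overflow. The true value 342 + 381 = 723 lies outside [-512, 511].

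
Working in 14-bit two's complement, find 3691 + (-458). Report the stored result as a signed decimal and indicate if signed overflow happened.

3233; no overflow

3691 → 00111001101011
-458 → 11111000110110
  00111001101011
+ 11111000110110
= 00110010100001  (discard carry-out 1)
Result 00110010100001: MSB = 0 → value 3233.
Addends have opposite signs, so signed overflow cannot occur.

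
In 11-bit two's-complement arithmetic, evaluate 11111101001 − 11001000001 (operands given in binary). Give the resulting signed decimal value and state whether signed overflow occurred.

424; no overflow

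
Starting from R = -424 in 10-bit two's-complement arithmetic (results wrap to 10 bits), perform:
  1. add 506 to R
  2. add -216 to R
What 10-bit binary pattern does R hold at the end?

1101111010

Start: R = -424 = 1001011000.
R = -424 + 506 = 82 = 0001010010
R = 82 + (-216) = -134 = 1101111010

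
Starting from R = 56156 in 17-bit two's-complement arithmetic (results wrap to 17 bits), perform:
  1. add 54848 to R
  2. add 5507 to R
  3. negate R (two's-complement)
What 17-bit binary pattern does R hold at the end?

00011100011100001

Start: R = 56156 = 01101101101011100.
R = 56156 + 54848 = 111004; wraps to -20068 = 11011000110011100
R = -20068 + 5507 = -14561 = 11100011100011111
R = −(-14561) = 14561 = 00011100011100001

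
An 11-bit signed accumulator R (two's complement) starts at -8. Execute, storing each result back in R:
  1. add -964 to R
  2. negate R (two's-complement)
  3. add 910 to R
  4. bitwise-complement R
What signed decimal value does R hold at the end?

165

Start: R = -8 = 11111111000.
R = -8 + (-964) = -972 = 10000110100
R = −(-972) = 972 = 01111001100
R = 972 + 910 = 1882; wraps to -166 = 11101011010
R = NOT 11101011010 = 00010100101 = 165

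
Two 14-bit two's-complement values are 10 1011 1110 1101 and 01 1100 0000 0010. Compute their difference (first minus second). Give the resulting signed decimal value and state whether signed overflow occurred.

4075; overflow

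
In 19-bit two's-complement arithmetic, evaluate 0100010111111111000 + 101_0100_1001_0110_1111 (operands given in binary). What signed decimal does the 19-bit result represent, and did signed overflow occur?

-34457; no overflow

0100010111111111000 = 143352 (signed)
101_0100_1001_0110_1111 → 1010100100101101111 = -177809 (signed)
  0100010111111111000
+ 1010100100101101111
= 1110111100101100111
Result 1110111100101100111: MSB = 1 → 489831 − 524288 = -34457.
Addends have opposite signs, so signed overflow cannot occur.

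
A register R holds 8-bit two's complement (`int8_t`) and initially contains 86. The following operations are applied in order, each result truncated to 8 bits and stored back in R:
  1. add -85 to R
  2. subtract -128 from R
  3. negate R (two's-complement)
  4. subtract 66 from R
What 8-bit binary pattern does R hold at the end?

Start: R = 86 = 01010110.
R = 86 + (-85) = 1 = 00000001
R = 1 − (-128) = 129; wraps to -127 = 10000001
R = −(-127) = 127 = 01111111
R = 127 − 66 = 61 = 00111101

00111101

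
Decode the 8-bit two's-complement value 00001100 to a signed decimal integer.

12

MSB is 0, so the value is non-negative: 00001100 = 12.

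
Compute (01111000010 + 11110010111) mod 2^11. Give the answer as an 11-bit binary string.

  01111000010
+ 11110010111
= 01101011001  (discard carry-out 1)

01101011001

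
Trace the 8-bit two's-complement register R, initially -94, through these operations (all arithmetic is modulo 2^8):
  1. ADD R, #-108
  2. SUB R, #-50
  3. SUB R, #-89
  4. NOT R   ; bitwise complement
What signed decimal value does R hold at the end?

62

Start: R = -94 = 10100010.
R = -94 + (-108) = -202; wraps to 54 = 00110110
R = 54 − (-50) = 104 = 01101000
R = 104 − (-89) = 193; wraps to -63 = 11000001
R = NOT 11000001 = 00111110 = 62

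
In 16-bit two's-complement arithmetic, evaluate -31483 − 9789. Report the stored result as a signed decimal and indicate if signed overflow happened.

24264; overflow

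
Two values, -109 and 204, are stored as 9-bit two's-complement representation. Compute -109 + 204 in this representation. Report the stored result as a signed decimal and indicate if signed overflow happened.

95; no overflow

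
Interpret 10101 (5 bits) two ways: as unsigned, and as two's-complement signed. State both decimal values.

Unsigned: 10101 = 21.
Signed: MSB=1 → 21 − 32 = -11.

unsigned = 21, signed = -11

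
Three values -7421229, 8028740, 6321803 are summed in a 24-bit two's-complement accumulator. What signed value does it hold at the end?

6929314

-7421229 + 8028740 = 607511 (000010010100010100010111)
607511 + 6321803 = 6929314 (011010011011101110100010)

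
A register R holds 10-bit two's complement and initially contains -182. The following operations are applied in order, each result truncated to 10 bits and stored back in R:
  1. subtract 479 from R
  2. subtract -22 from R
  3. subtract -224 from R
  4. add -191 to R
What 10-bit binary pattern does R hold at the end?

0110100010

Start: R = -182 = 1101001010.
R = -182 − 479 = -661; wraps to 363 = 0101101011
R = 363 − (-22) = 385 = 0110000001
R = 385 − (-224) = 609; wraps to -415 = 1001100001
R = -415 + (-191) = -606; wraps to 418 = 0110100010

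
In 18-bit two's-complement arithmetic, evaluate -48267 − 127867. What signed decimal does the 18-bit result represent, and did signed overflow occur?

-48267 → 110100001101110101
127867 → 011111001101111011
Subtract via negate-and-add: invert 011111001101111011 + 1 = 100000110010000101 (i.e. -127867).
  110100001101110101
+ 100000110010000101
= 010100111111111010  (discard carry-out 1)
Result 010100111111111010: MSB = 0 → value 86010.
Both addends (after negating the subtrahend) are negative but the stored result is non-negative: signed overflow. The true value -48267 − 127867 = -176134 lies outside [-131072, 131071].

86010; overflow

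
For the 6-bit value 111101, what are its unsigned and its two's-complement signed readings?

unsigned = 61, signed = -3

Unsigned: 111101 = 61.
Signed: MSB=1 → 61 − 64 = -3.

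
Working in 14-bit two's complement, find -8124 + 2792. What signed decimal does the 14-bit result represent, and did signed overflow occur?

-5332; no overflow

-8124 → 10000001000100
2792 → 00101011101000
  10000001000100
+ 00101011101000
= 10101100101100
Result 10101100101100: MSB = 1 → 11052 − 16384 = -5332.
Addends have opposite signs, so signed overflow cannot occur.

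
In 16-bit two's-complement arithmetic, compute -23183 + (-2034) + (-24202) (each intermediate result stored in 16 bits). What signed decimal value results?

16117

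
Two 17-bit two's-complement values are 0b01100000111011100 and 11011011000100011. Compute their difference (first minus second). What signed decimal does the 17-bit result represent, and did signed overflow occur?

-62535; overflow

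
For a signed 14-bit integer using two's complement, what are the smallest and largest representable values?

min = -8192, max = 8191

Minimum: −2^13 = -8192.
Maximum: 2^13 − 1 = 8191.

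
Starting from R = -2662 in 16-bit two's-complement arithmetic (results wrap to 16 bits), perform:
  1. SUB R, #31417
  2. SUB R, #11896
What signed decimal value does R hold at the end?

Start: R = -2662 = 1111010110011010.
R = -2662 − 31417 = -34079; wraps to 31457 = 0111101011100001
R = 31457 − 11896 = 19561 = 0100110001101001

19561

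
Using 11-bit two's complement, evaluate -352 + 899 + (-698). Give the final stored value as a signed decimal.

-352 + 899 = 547 (01000100011)
547 + (-698) = -151 (11101101001)

-151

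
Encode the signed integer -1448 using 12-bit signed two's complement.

|-1448| = 1448 = 010110101000 in 12 bits.
Invert the bits: 101001010111. Add 1: 101001011000.
Check: 101001011000 reads as 2648 − 4096 = -1448.

101001011000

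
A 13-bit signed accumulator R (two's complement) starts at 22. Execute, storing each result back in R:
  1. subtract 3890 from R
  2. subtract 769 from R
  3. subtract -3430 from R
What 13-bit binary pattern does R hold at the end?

Start: R = 22 = 0000000010110.
R = 22 − 3890 = -3868 = 1000011100100
R = -3868 − 769 = -4637; wraps to 3555 = 0110111100011
R = 3555 − (-3430) = 6985; wraps to -1207 = 1101101001001

1101101001001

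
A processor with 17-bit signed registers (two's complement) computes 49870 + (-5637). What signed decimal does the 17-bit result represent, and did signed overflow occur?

49870 → 01100001011001110
-5637 → 11110100111111011
  01100001011001110
+ 11110100111111011
= 01010110011001001  (discard carry-out 1)
Result 01010110011001001: MSB = 0 → value 44233.
Addends have opposite signs, so signed overflow cannot occur.

44233; no overflow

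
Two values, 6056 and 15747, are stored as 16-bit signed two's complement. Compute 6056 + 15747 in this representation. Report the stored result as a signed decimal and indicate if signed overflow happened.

6056 → 0001011110101000
15747 → 0011110110000011
  0001011110101000
+ 0011110110000011
= 0101010100101011
Result 0101010100101011: MSB = 0 → value 21803.
Both addends are non-negative and so is the stored result: no signed overflow.

21803; no overflow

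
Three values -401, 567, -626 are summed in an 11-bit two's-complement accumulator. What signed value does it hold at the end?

-401 + 567 = 166 (00010100110)
166 + (-626) = -460 (11000110100)

-460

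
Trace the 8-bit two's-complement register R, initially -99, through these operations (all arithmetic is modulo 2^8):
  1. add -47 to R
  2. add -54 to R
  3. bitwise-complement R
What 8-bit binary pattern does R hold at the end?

Start: R = -99 = 10011101.
R = -99 + (-47) = -146; wraps to 110 = 01101110
R = 110 + (-54) = 56 = 00111000
R = NOT 00111000 = 11000111 = -57

11000111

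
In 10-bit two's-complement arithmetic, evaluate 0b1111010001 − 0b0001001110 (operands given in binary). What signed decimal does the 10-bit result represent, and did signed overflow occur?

-125; no overflow

0b1111010001 → 1111010001 = -47 (signed)
0b0001001110 → 0001001110 = 78 (signed)
Subtract via negate-and-add: invert 0001001110 + 1 = 1110110010 (i.e. -78).
  1111010001
+ 1110110010
= 1110000011  (discard carry-out 1)
Result 1110000011: MSB = 1 → 899 − 1024 = -125.
Both addends (after negating the subtrahend) are negative and so is the stored result: no signed overflow.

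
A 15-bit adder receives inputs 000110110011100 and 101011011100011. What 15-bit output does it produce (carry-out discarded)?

  000110110011100
+ 101011011100011
= 110010001111111

110010001111111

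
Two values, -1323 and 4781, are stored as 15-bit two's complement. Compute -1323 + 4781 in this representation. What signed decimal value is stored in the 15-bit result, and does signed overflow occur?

-1323 → 111101011010101
4781 → 001001010101101
  111101011010101
+ 001001010101101
= 000110110000010  (discard carry-out 1)
Result 000110110000010: MSB = 0 → value 3458.
Addends have opposite signs, so signed overflow cannot occur.

3458; no overflow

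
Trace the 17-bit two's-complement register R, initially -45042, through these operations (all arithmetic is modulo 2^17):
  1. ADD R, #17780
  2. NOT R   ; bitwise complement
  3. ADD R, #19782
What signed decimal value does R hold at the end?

Start: R = -45042 = 10101000000001110.
R = -45042 + 17780 = -27262 = 11001010110000010
R = NOT 11001010110000010 = 00110101001111101 = 27261
R = 27261 + 19782 = 47043 = 01011011111000011

47043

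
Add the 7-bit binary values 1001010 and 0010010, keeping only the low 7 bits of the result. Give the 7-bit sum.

  1001010
+ 0010010
= 1011100

1011100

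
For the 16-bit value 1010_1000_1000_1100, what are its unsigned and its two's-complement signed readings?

unsigned = 43148, signed = -22388

Unsigned: 1010100010001100 = 43148.
Signed: MSB=1 → 43148 − 65536 = -22388.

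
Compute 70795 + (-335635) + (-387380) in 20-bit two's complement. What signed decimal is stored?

70795 + (-335635) = -264840 (10111111010101111000)
-264840 + (-387380) = -652220 → wraps to 396356 (01100000110001000100)

396356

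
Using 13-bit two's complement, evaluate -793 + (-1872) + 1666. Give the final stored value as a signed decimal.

-999

-793 + (-1872) = -2665 (1010110010111)
-2665 + 1666 = -999 (1110000011001)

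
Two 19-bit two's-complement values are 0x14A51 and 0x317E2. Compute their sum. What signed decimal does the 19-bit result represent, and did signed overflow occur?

-237005; overflow

0x14A51 = 0010100101001010001 = 84561 (signed)
0x317E2 = 0110001011111100010 = 202722 (signed)
  0010100101001010001
+ 0110001011111100010
= 1000110001000110011
Result 1000110001000110011: MSB = 1 → 287283 − 524288 = -237005.
Both addends are non-negative but the stored result is negative: signed overflow. The true value 84561 + 202722 = 287283 lies outside [-262144, 262143].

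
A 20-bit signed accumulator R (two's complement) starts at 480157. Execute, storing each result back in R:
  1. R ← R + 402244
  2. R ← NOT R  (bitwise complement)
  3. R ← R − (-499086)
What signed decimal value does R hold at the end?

Start: R = 480157 = 01110101001110011101.
R = 480157 + 402244 = 882401; wraps to -166175 = 11010111011011100001
R = NOT 11010111011011100001 = 00101000100100011110 = 166174
R = 166174 − (-499086) = 665260; wraps to -383316 = 10100010011010101100

-383316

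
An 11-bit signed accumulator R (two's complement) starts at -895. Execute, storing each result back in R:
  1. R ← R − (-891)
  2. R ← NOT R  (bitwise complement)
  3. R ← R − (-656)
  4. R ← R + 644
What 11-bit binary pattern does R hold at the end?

Start: R = -895 = 10010000001.
R = -895 − (-891) = -4 = 11111111100
R = NOT 11111111100 = 00000000011 = 3
R = 3 − (-656) = 659 = 01010010011
R = 659 + 644 = 1303; wraps to -745 = 10100010111

10100010111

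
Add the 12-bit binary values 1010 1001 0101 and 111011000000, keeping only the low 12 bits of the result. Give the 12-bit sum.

  101010010101
+ 111011000000
= 100101010101  (discard carry-out 1)

100101010101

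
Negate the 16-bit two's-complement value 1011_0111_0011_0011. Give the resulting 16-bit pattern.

0100100011001101

Invert: 0100100011001100. Add 1: 0100100011001101.
Check: 1011011100110011 = -18637, 0100100011001101 = 18637.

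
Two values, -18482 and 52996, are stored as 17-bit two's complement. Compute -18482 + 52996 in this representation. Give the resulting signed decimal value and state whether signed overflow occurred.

-18482 → 11011011111001110
52996 → 01100111100000100
  11011011111001110
+ 01100111100000100
= 01000011011010010  (discard carry-out 1)
Result 01000011011010010: MSB = 0 → value 34514.
Addends have opposite signs, so signed overflow cannot occur.

34514; no overflow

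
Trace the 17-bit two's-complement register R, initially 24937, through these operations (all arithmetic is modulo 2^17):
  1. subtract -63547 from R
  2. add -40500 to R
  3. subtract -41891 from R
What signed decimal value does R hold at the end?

Start: R = 24937 = 00110000101101001.
R = 24937 − (-63547) = 88484; wraps to -42588 = 10101100110100100
R = -42588 + (-40500) = -83088; wraps to 47984 = 01011101101110000
R = 47984 − (-41891) = 89875; wraps to -41197 = 10101111100010011

-41197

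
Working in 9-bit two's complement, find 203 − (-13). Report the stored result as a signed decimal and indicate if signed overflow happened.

216; no overflow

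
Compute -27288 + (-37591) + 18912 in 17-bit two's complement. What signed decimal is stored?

-45967

-27288 + (-37591) = -64879 (10000001010010001)
-64879 + 18912 = -45967 (10100110001110001)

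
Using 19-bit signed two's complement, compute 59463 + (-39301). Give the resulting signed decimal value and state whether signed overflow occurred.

59463 → 0001110100001000111
-39301 → 1110110011001111011
  0001110100001000111
+ 1110110011001111011
= 0000100111011000010  (discard carry-out 1)
Result 0000100111011000010: MSB = 0 → value 20162.
Addends have opposite signs, so signed overflow cannot occur.

20162; no overflow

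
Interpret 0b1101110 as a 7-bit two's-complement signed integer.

MSB is 1, so the value is negative.
Unsigned reading: 110. Subtract 2^7 = 128: 110 − 128 = -18.

-18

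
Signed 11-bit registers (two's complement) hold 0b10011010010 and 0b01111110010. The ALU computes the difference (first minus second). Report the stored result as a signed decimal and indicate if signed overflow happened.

0b10011010010 → 10011010010 = -814 (signed)
0b01111110010 → 01111110010 = 1010 (signed)
Subtract via negate-and-add: invert 01111110010 + 1 = 10000001110 (i.e. -1010).
  10011010010
+ 10000001110
= 00011100000  (discard carry-out 1)
Result 00011100000: MSB = 0 → value 224.
Both addends (after negating the subtrahend) are negative but the stored result is non-negative: signed overflow. The true value -814 − 1010 = -1824 lies outside [-1024, 1023].

224; overflow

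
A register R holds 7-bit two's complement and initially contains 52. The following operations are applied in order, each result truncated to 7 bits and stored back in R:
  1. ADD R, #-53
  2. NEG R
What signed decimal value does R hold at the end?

Start: R = 52 = 0110100.
R = 52 + (-53) = -1 = 1111111
R = −(-1) = 1 = 0000001

1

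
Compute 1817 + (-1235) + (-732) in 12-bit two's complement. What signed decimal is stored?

1817 + (-1235) = 582 (001001000110)
582 + (-732) = -150 (111101101010)

-150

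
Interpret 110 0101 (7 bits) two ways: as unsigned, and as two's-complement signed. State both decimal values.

unsigned = 101, signed = -27

Unsigned: 1100101 = 101.
Signed: MSB=1 → 101 − 128 = -27.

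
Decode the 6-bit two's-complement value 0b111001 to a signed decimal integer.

MSB is 1, so the value is negative.
Unsigned reading: 57. Subtract 2^6 = 64: 57 − 64 = -7.

-7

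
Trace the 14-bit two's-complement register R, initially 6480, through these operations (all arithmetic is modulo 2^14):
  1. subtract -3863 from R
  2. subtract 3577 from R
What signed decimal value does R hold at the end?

Start: R = 6480 = 01100101010000.
R = 6480 − (-3863) = 10343; wraps to -6041 = 10100001100111
R = -6041 − 3577 = -9618; wraps to 6766 = 01101001101110

6766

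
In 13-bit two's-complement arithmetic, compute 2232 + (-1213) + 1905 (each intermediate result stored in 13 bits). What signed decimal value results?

2232 + (-1213) = 1019 (0001111111011)
1019 + 1905 = 2924 (0101101101100)

2924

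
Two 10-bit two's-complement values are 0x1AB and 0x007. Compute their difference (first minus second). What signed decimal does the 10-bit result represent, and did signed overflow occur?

420; no overflow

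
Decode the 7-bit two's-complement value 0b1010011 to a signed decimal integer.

MSB is 1, so the value is negative.
Unsigned reading: 83. Subtract 2^7 = 128: 83 − 128 = -45.

-45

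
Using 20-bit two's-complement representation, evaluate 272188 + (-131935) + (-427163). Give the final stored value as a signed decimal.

272188 + (-131935) = 140253 (00100010001111011101)
140253 + (-427163) = -286910 (10111001111101000010)

-286910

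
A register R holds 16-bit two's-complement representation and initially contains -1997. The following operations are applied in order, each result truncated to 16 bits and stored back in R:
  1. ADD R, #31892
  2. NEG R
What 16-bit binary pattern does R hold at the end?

Start: R = -1997 = 1111100000110011.
R = -1997 + 31892 = 29895 = 0111010011000111
R = −(29895) = -29895 = 1000101100111001

1000101100111001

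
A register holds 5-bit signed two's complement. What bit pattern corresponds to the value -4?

11100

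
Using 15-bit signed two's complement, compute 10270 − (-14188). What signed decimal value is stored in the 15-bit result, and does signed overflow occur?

-8310; overflow

10270 → 010100000011110
-14188 → 100100010010100
Subtract via negate-and-add: invert 100100010010100 + 1 = 011011101101100 (i.e. 14188).
  010100000011110
+ 011011101101100
= 101111110001010
Result 101111110001010: MSB = 1 → 24458 − 32768 = -8310.
Both addends (after negating the subtrahend) are non-negative but the stored result is negative: signed overflow. The true value 10270 − (-14188) = 24458 lies outside [-16384, 16383].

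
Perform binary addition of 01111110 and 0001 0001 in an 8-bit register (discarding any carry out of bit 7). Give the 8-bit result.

  01111110
+ 00010001
= 10001111

10001111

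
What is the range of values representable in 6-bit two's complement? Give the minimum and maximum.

min = -32, max = 31

Minimum: −2^5 = -32.
Maximum: 2^5 − 1 = 31.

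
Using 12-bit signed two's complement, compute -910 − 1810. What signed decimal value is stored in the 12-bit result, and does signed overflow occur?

-910 → 110001110010
1810 → 011100010010
Subtract via negate-and-add: invert 011100010010 + 1 = 100011101110 (i.e. -1810).
  110001110010
+ 100011101110
= 010101100000  (discard carry-out 1)
Result 010101100000: MSB = 0 → value 1376.
Both addends (after negating the subtrahend) are negative but the stored result is non-negative: signed overflow. The true value -910 − 1810 = -2720 lies outside [-2048, 2047].

1376; overflow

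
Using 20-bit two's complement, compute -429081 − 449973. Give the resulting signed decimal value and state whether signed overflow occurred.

-429081 → 10010111001111100111
449973 → 01101101110110110101
Subtract via negate-and-add: invert 01101101110110110101 + 1 = 10010010001001001011 (i.e. -449973).
  10010111001111100111
+ 10010010001001001011
= 00101001011000110010  (discard carry-out 1)
Result 00101001011000110010: MSB = 0 → value 169522.
Both addends (after negating the subtrahend) are negative but the stored result is non-negative: signed overflow. The true value -429081 − 449973 = -879054 lies outside [-524288, 524287].

169522; overflow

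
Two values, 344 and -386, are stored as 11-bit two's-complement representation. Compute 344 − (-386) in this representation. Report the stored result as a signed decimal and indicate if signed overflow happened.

344 → 00101011000
-386 → 11001111110
Subtract via negate-and-add: invert 11001111110 + 1 = 00110000010 (i.e. 386).
  00101011000
+ 00110000010
= 01011011010
Result 01011011010: MSB = 0 → value 730.
Both addends (after negating the subtrahend) are non-negative and so is the stored result: no signed overflow.

730; no overflow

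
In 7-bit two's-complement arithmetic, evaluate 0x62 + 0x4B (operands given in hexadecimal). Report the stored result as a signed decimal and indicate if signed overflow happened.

0x62 = 1100010 = -30 (signed)
0x4B = 1001011 = -53 (signed)
  1100010
+ 1001011
= 0101101  (discard carry-out 1)
Result 0101101: MSB = 0 → value 45.
Both addends are negative but the stored result is non-negative: signed overflow. The true value -30 + (-53) = -83 lies outside [-64, 63].

45; overflow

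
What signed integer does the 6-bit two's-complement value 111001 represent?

-7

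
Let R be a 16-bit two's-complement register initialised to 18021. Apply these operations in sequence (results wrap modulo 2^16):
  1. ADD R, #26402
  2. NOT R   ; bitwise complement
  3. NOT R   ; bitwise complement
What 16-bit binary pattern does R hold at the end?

1010110110000111

Start: R = 18021 = 0100011001100101.
R = 18021 + 26402 = 44423; wraps to -21113 = 1010110110000111
R = NOT 1010110110000111 = 0101001001111000 = 21112
R = NOT 0101001001111000 = 1010110110000111 = -21113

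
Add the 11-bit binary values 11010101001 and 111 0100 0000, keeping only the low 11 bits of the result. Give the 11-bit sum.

10111101001

  11010101001
+ 11101000000
= 10111101001  (discard carry-out 1)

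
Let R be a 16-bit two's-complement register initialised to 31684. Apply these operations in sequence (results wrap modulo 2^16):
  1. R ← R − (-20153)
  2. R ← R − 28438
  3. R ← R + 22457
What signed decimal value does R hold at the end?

Start: R = 31684 = 0111101111000100.
R = 31684 − (-20153) = 51837; wraps to -13699 = 1100101001111101
R = -13699 − 28438 = -42137; wraps to 23399 = 0101101101100111
R = 23399 + 22457 = 45856; wraps to -19680 = 1011001100100000

-19680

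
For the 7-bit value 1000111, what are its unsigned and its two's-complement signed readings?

unsigned = 71, signed = -57

Unsigned: 1000111 = 71.
Signed: MSB=1 → 71 − 128 = -57.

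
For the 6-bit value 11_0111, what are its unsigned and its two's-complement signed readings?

Unsigned: 110111 = 55.
Signed: MSB=1 → 55 − 64 = -9.

unsigned = 55, signed = -9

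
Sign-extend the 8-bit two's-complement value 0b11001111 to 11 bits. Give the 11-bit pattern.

MSB of 11001111 is 1; replicate it into the new high bits.
111|11001111 → 11111001111 (still -49).

11111001111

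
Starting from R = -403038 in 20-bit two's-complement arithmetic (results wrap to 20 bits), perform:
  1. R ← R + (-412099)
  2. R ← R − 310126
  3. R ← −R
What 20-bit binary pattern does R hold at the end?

00010010101110001111

Start: R = -403038 = 10011101100110100010.
R = -403038 + (-412099) = -815137; wraps to 233439 = 00111000111111011111
R = 233439 − 310126 = -76687 = 11101101010001110001
R = −(-76687) = 76687 = 00010010101110001111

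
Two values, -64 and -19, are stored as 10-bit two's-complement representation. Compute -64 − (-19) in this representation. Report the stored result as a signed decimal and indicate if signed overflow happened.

-45; no overflow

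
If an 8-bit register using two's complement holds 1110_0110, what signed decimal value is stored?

MSB is 1, so the value is negative.
Invert: 00011001. Add 1: 00011010 = 26. So the value is −26.

-26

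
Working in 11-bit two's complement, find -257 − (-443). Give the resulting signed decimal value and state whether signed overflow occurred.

186; no overflow

-257 → 11011111111
-443 → 11001000101
Subtract via negate-and-add: invert 11001000101 + 1 = 00110111011 (i.e. 443).
  11011111111
+ 00110111011
= 00010111010  (discard carry-out 1)
Result 00010111010: MSB = 0 → value 186.
Addends (after negating the subtrahend) have opposite signs, so signed overflow cannot occur.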